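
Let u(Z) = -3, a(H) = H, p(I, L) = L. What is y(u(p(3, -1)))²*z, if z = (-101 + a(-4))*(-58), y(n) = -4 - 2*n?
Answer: 24360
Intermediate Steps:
z = 6090 (z = (-101 - 4)*(-58) = -105*(-58) = 6090)
y(u(p(3, -1)))²*z = (-4 - 2*(-3))²*6090 = (-4 + 6)²*6090 = 2²*6090 = 4*6090 = 24360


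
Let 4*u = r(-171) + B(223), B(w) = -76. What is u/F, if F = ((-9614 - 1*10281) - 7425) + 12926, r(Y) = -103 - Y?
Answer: 1/7197 ≈ 0.00013895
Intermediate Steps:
F = -14394 (F = ((-9614 - 10281) - 7425) + 12926 = (-19895 - 7425) + 12926 = -27320 + 12926 = -14394)
u = -2 (u = ((-103 - 1*(-171)) - 76)/4 = ((-103 + 171) - 76)/4 = (68 - 76)/4 = (1/4)*(-8) = -2)
u/F = -2/(-14394) = -2*(-1/14394) = 1/7197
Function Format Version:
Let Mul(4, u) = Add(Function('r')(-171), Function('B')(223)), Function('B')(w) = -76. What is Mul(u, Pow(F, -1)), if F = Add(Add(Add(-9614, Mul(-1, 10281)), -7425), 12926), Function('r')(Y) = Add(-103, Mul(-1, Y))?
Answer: Rational(1, 7197) ≈ 0.00013895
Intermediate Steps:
F = -14394 (F = Add(Add(Add(-9614, -10281), -7425), 12926) = Add(Add(-19895, -7425), 12926) = Add(-27320, 12926) = -14394)
u = -2 (u = Mul(Rational(1, 4), Add(Add(-103, Mul(-1, -171)), -76)) = Mul(Rational(1, 4), Add(Add(-103, 171), -76)) = Mul(Rational(1, 4), Add(68, -76)) = Mul(Rational(1, 4), -8) = -2)
Mul(u, Pow(F, -1)) = Mul(-2, Pow(-14394, -1)) = Mul(-2, Rational(-1, 14394)) = Rational(1, 7197)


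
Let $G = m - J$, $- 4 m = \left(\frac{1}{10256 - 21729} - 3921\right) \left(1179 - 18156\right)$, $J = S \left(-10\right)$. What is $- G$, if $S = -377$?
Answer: $\frac{381947060629}{22946} \approx 1.6645 \cdot 10^{7}$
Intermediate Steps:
$J = 3770$ ($J = \left(-377\right) \left(-10\right) = 3770$)
$m = - \frac{381860554209}{22946}$ ($m = - \frac{\left(\frac{1}{10256 - 21729} - 3921\right) \left(1179 - 18156\right)}{4} = - \frac{\left(\frac{1}{-11473} - 3921\right) \left(-16977\right)}{4} = - \frac{\left(- \frac{1}{11473} - 3921\right) \left(-16977\right)}{4} = - \frac{\left(- \frac{44985634}{11473}\right) \left(-16977\right)}{4} = \left(- \frac{1}{4}\right) \frac{763721108418}{11473} = - \frac{381860554209}{22946} \approx -1.6642 \cdot 10^{7}$)
$G = - \frac{381947060629}{22946}$ ($G = - \frac{381860554209}{22946} - 3770 = - \frac{381947060629}{22946} \approx -1.6645 \cdot 10^{7}$)
$- G = \left(-1\right) \left(- \frac{381947060629}{22946}\right) = \frac{381947060629}{22946}$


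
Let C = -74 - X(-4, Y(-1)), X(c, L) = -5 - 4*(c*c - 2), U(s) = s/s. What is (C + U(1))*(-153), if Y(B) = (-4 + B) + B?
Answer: 1836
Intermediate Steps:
U(s) = 1
Y(B) = -4 + 2*B
X(c, L) = 3 - 4*c² (X(c, L) = -5 - 4*(c² - 2) = -5 - 4*(-2 + c²) = -5 + (8 - 4*c²) = 3 - 4*c²)
C = -13 (C = -74 - (3 - 4*(-4)²) = -74 - (3 - 4*16) = -74 - (3 - 64) = -74 - 1*(-61) = -74 + 61 = -13)
(C + U(1))*(-153) = (-13 + 1)*(-153) = -12*(-153) = 1836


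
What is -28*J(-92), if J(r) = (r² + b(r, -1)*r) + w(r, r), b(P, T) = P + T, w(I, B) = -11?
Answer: -476252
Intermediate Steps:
J(r) = -11 + r² + r*(-1 + r) (J(r) = (r² + (r - 1)*r) - 11 = (r² + (-1 + r)*r) - 11 = (r² + r*(-1 + r)) - 11 = -11 + r² + r*(-1 + r))
-28*J(-92) = -28*(-11 - 1*(-92) + 2*(-92)²) = -28*(-11 + 92 + 2*8464) = -28*(-11 + 92 + 16928) = -28*17009 = -476252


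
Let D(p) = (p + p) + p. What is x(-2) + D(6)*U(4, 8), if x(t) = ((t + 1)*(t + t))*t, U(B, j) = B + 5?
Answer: 154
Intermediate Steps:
U(B, j) = 5 + B
D(p) = 3*p (D(p) = 2*p + p = 3*p)
x(t) = 2*t²*(1 + t) (x(t) = ((1 + t)*(2*t))*t = (2*t*(1 + t))*t = 2*t²*(1 + t))
x(-2) + D(6)*U(4, 8) = 2*(-2)²*(1 - 2) + (3*6)*(5 + 4) = 2*4*(-1) + 18*9 = -8 + 162 = 154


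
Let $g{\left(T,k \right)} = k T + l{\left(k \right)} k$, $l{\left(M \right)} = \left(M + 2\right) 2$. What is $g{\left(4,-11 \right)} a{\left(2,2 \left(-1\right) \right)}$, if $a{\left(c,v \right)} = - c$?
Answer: $-308$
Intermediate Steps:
$l{\left(M \right)} = 4 + 2 M$ ($l{\left(M \right)} = \left(2 + M\right) 2 = 4 + 2 M$)
$g{\left(T,k \right)} = T k + k \left(4 + 2 k\right)$ ($g{\left(T,k \right)} = k T + \left(4 + 2 k\right) k = T k + k \left(4 + 2 k\right)$)
$g{\left(4,-11 \right)} a{\left(2,2 \left(-1\right) \right)} = - 11 \left(4 + 4 + 2 \left(-11\right)\right) \left(\left(-1\right) 2\right) = - 11 \left(4 + 4 - 22\right) \left(-2\right) = \left(-11\right) \left(-14\right) \left(-2\right) = 154 \left(-2\right) = -308$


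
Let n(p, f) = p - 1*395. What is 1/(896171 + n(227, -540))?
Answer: 1/896003 ≈ 1.1161e-6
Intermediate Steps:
n(p, f) = -395 + p (n(p, f) = p - 395 = -395 + p)
1/(896171 + n(227, -540)) = 1/(896171 + (-395 + 227)) = 1/(896171 - 168) = 1/896003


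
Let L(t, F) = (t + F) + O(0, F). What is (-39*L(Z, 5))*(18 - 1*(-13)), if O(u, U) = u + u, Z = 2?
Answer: -8463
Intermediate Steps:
O(u, U) = 2*u
L(t, F) = F + t (L(t, F) = (t + F) + 2*0 = (F + t) + 0 = F + t)
(-39*L(Z, 5))*(18 - 1*(-13)) = (-39*(5 + 2))*(18 - 1*(-13)) = (-39*7)*(18 + 13) = -273*31 = -8463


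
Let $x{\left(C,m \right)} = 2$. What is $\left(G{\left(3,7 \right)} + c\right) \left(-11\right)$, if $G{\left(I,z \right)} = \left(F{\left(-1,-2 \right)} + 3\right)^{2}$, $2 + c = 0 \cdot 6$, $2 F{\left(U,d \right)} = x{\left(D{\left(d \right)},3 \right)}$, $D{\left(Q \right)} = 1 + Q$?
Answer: $-154$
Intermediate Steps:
$F{\left(U,d \right)} = 1$ ($F{\left(U,d \right)} = \frac{1}{2} \cdot 2 = 1$)
$c = -2$ ($c = -2 + 0 \cdot 6 = -2 + 0 = -2$)
$G{\left(I,z \right)} = 16$ ($G{\left(I,z \right)} = \left(1 + 3\right)^{2} = 4^{2} = 16$)
$\left(G{\left(3,7 \right)} + c\right) \left(-11\right) = \left(16 - 2\right) \left(-11\right) = 14 \left(-11\right) = -154$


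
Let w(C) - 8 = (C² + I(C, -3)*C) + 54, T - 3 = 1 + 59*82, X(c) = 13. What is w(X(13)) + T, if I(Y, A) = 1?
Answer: 5086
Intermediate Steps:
T = 4842 (T = 3 + (1 + 59*82) = 3 + (1 + 4838) = 3 + 4839 = 4842)
w(C) = 62 + C + C² (w(C) = 8 + ((C² + 1*C) + 54) = 8 + ((C² + C) + 54) = 8 + ((C + C²) + 54) = 8 + (54 + C + C²) = 62 + C + C²)
w(X(13)) + T = (62 + 13 + 13²) + 4842 = (62 + 13 + 169) + 4842 = 244 + 4842 = 5086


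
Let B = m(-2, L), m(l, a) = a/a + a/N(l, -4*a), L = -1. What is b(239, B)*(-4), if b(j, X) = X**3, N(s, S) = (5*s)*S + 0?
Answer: -68921/16000 ≈ -4.3076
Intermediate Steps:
N(s, S) = 5*S*s (N(s, S) = 5*S*s + 0 = 5*S*s)
m(l, a) = 1 - 1/(20*l) (m(l, a) = a/a + a/((5*(-4*a)*l)) = 1 + a/((-20*a*l)) = 1 + a*(-1/(20*a*l)) = 1 - 1/(20*l))
B = 41/40 (B = (-1/20 - 2)/(-2) = -1/2*(-41/20) = 41/40 ≈ 1.0250)
b(239, B)*(-4) = (41/40)**3*(-4) = (68921/64000)*(-4) = -68921/16000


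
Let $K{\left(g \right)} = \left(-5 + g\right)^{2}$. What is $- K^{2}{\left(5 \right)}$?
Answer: $0$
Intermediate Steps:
$- K^{2}{\left(5 \right)} = - \left(\left(-5 + 5\right)^{2}\right)^{2} = - \left(0^{2}\right)^{2} = - 0^{2} = \left(-1\right) 0 = 0$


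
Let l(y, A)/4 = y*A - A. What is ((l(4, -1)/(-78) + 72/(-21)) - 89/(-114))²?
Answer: 669412129/107619876 ≈ 6.2202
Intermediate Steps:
l(y, A) = -4*A + 4*A*y (l(y, A) = 4*(y*A - A) = 4*(A*y - A) = 4*(-A + A*y) = -4*A + 4*A*y)
((l(4, -1)/(-78) + 72/(-21)) - 89/(-114))² = (((4*(-1)*(-1 + 4))/(-78) + 72/(-21)) - 89/(-114))² = (((4*(-1)*3)*(-1/78) + 72*(-1/21)) - 89*(-1/114))² = ((-12*(-1/78) - 24/7) + 89/114)² = ((2/13 - 24/7) + 89/114)² = (-298/91 + 89/114)² = (-25873/10374)² = 669412129/107619876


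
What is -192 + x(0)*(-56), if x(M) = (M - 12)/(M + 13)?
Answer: -1824/13 ≈ -140.31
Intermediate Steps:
x(M) = (-12 + M)/(13 + M)
-192 + x(0)*(-56) = -192 + ((-12 + 0)/(13 + 0))*(-56) = -192 + (-12/13)*(-56) = -192 + ((1/13)*(-12))*(-56) = -192 - 12/13*(-56) = -192 + 672/13 = -1824/13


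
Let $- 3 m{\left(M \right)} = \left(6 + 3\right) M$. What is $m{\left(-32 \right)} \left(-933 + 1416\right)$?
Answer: $46368$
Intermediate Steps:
$m{\left(M \right)} = - 3 M$ ($m{\left(M \right)} = - \frac{\left(6 + 3\right) M}{3} = - \frac{9 M}{3} = - 3 M$)
$m{\left(-32 \right)} \left(-933 + 1416\right) = \left(-3\right) \left(-32\right) \left(-933 + 1416\right) = 96 \cdot 483 = 46368$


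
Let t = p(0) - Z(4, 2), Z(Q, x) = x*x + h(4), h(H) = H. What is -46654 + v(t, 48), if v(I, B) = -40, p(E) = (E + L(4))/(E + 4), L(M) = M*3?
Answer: -46694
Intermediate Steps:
L(M) = 3*M
Z(Q, x) = 4 + x² (Z(Q, x) = x*x + 4 = x² + 4 = 4 + x²)
p(E) = (12 + E)/(4 + E) (p(E) = (E + 3*4)/(E + 4) = (E + 12)/(4 + E) = (12 + E)/(4 + E))
t = -5 (t = (12 + 0)/(4 + 0) - (4 + 2²) = 12/4 - (4 + 4) = (¼)*12 - 1*8 = 3 - 8 = -5)
-46654 + v(t, 48) = -46654 - 40 = -46694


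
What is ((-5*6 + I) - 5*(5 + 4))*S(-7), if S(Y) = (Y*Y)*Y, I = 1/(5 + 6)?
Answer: 282632/11 ≈ 25694.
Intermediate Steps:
I = 1/11 ≈ 0.090909
S(Y) = Y³ (S(Y) = Y²*Y = Y³)
((-5*6 + I) - 5*(5 + 4))*S(-7) = ((-5*6 + 1/11) - 5*(5 + 4))*(-7)³ = ((-30 + 1/11) - 5*9)*(-343) = (-329/11 - 45)*(-343) = -824/11*(-343) = 282632/11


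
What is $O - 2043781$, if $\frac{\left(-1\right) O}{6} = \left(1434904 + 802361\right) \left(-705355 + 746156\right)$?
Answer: $-547697939371$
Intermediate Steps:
$O = -547695895590$ ($O = - 6 \left(1434904 + 802361\right) \left(-705355 + 746156\right) = - 6 \cdot 2237265 \cdot 40801 = \left(-6\right) 91282649265 = -547695895590$)
$O - 2043781 = -547695895590 - 2043781 = -547697939371$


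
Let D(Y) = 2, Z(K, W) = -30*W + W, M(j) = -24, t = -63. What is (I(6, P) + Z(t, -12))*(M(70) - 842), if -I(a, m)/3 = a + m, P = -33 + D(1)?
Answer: -366318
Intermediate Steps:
Z(K, W) = -29*W
P = -31 (P = -33 + 2 = -31)
I(a, m) = -3*a - 3*m (I(a, m) = -3*(a + m) = -3*a - 3*m)
(I(6, P) + Z(t, -12))*(M(70) - 842) = ((-3*6 - 3*(-31)) - 29*(-12))*(-24 - 842) = ((-18 + 93) + 348)*(-866) = (75 + 348)*(-866) = 423*(-866) = -366318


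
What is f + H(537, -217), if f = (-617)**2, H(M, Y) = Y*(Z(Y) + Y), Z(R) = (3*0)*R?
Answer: 427778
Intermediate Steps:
Z(R) = 0 (Z(R) = 0*R = 0)
H(M, Y) = Y**2 (H(M, Y) = Y*(0 + Y) = Y*Y = Y**2)
f = 380689
f + H(537, -217) = 380689 + (-217)**2 = 380689 + 47089 = 427778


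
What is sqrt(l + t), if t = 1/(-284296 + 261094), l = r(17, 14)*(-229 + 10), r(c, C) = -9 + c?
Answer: I*sqrt(104795455090)/7734 ≈ 41.857*I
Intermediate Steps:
l = -1752 (l = (-9 + 17)*(-229 + 10) = 8*(-219) = -1752)
t = -1/23202 (t = 1/(-23202) = -1/23202 ≈ -4.3100e-5)
sqrt(l + t) = sqrt(-1752 - 1/23202) = sqrt(-40649905/23202) = I*sqrt(104795455090)/7734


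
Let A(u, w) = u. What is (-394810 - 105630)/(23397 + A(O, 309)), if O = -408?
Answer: -500440/22989 ≈ -21.769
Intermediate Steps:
(-394810 - 105630)/(23397 + A(O, 309)) = (-394810 - 105630)/(23397 - 408) = -500440/22989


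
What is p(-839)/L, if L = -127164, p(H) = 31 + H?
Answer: 202/31791 ≈ 0.0063540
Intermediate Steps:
p(-839)/L = (31 - 839)/(-127164) = -808*(-1/127164) = 202/31791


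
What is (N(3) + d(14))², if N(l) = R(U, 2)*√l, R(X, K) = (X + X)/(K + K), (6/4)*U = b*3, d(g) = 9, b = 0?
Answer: 81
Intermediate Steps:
U = 0 (U = 2*(0*3)/3 = (⅔)*0 = 0)
R(X, K) = X/K (R(X, K) = (2*X)/((2*K)) = (2*X)*(1/(2*K)) = X/K)
N(l) = 0 (N(l) = (0/2)*√l = (0*(½))*√l = 0*√l = 0)
(N(3) + d(14))² = (0 + 9)² = 9² = 81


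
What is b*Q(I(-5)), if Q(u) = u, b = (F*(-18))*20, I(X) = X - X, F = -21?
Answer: 0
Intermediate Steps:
I(X) = 0
b = 7560 (b = -21*(-18)*20 = 378*20 = 7560)
b*Q(I(-5)) = 7560*0 = 0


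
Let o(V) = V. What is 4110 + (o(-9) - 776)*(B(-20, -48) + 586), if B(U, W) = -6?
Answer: -451190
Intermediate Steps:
4110 + (o(-9) - 776)*(B(-20, -48) + 586) = 4110 + (-9 - 776)*(-6 + 586) = 4110 - 785*580 = 4110 - 455300 = -451190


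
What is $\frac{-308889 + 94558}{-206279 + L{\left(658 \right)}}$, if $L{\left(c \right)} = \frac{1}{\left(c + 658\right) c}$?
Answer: $\frac{185595214168}{178622761911} \approx 1.039$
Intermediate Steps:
$L{\left(c \right)} = \frac{1}{c \left(658 + c\right)}$ ($L{\left(c \right)} = \frac{1}{\left(658 + c\right) c} = \frac{1}{c \left(658 + c\right)}$)
$\frac{-308889 + 94558}{-206279 + L{\left(658 \right)}} = \frac{-308889 + 94558}{-206279 + \frac{1}{658 \left(658 + 658\right)}} = - \frac{214331}{-206279 + \frac{1}{658 \cdot 1316}} = - \frac{214331}{-206279 + \frac{1}{658} \cdot \frac{1}{1316}} = - \frac{214331}{-206279 + \frac{1}{865928}} = - \frac{214331}{- \frac{178622761911}{865928}} = \left(-214331\right) \left(- \frac{865928}{178622761911}\right) = \frac{185595214168}{178622761911}$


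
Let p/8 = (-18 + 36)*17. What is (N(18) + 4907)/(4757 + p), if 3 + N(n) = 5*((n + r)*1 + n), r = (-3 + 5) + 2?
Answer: 464/655 ≈ 0.70840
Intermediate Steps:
r = 4 (r = 2 + 2 = 4)
N(n) = 17 + 10*n (N(n) = -3 + 5*((n + 4)*1 + n) = -3 + 5*((4 + n)*1 + n) = -3 + 5*((4 + n) + n) = -3 + 5*(4 + 2*n) = -3 + (20 + 10*n) = 17 + 10*n)
p = 2448 (p = 8*((-18 + 36)*17) = 8*(18*17) = 8*306 = 2448)
(N(18) + 4907)/(4757 + p) = ((17 + 10*18) + 4907)/(4757 + 2448) = ((17 + 180) + 4907)/7205 = (197 + 4907)*(1/7205) = 5104*(1/7205) = 464/655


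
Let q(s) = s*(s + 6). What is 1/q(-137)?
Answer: 1/17947 ≈ 5.5720e-5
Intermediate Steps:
q(s) = s*(6 + s)
1/q(-137) = 1/(-137*(6 - 137)) = 1/(-137*(-131)) = 1/17947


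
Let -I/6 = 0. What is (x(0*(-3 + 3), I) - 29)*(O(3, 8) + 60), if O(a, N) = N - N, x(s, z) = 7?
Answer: -1320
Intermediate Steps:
I = 0 (I = -6*0 = 0)
O(a, N) = 0
(x(0*(-3 + 3), I) - 29)*(O(3, 8) + 60) = (7 - 29)*(0 + 60) = -22*60 = -1320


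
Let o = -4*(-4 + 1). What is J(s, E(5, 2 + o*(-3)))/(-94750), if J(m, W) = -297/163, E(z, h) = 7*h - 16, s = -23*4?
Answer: 297/15444250 ≈ 1.9230e-5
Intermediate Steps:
o = 12 (o = -4*(-3) = 12)
s = -92
E(z, h) = -16 + 7*h
J(m, W) = -297/163 (J(m, W) = -297*1/163 = -297/163)
J(s, E(5, 2 + o*(-3)))/(-94750) = -297/163/(-94750) = -297/163*(-1/94750) = 297/15444250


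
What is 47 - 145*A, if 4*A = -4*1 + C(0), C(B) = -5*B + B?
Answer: 192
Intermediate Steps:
C(B) = -4*B
A = -1 (A = (-4*1 - 4*0)/4 = (-4 + 0)/4 = (¼)*(-4) = -1)
47 - 145*A = 47 - 145*(-1) = 47 + 145 = 192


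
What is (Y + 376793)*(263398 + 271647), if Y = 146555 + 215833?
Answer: 395495098145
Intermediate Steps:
Y = 362388
(Y + 376793)*(263398 + 271647) = (362388 + 376793)*(263398 + 271647) = 739181*535045 = 395495098145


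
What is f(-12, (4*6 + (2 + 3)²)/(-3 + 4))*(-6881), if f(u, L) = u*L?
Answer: 4046028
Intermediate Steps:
f(u, L) = L*u
f(-12, (4*6 + (2 + 3)²)/(-3 + 4))*(-6881) = (((4*6 + (2 + 3)²)/(-3 + 4))*(-12))*(-6881) = (((24 + 5²)/1)*(-12))*(-6881) = (((24 + 25)*1)*(-12))*(-6881) = ((49*1)*(-12))*(-6881) = (49*(-12))*(-6881) = -588*(-6881) = 4046028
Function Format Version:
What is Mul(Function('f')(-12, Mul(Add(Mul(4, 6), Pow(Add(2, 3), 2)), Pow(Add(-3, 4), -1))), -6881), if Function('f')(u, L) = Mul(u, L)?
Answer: 4046028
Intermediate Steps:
Function('f')(u, L) = Mul(L, u)
Mul(Function('f')(-12, Mul(Add(Mul(4, 6), Pow(Add(2, 3), 2)), Pow(Add(-3, 4), -1))), -6881) = Mul(Mul(Mul(Add(Mul(4, 6), Pow(Add(2, 3), 2)), Pow(Add(-3, 4), -1)), -12), -6881) = Mul(Mul(Mul(Add(24, Pow(5, 2)), Pow(1, -1)), -12), -6881) = Mul(Mul(Mul(Add(24, 25), 1), -12), -6881) = Mul(Mul(Mul(49, 1), -12), -6881) = Mul(Mul(49, -12), -6881) = Mul(-588, -6881) = 4046028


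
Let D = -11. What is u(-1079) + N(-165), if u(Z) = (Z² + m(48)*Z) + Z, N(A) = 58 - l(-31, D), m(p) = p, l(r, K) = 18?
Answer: 1111410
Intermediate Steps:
N(A) = 40 (N(A) = 58 - 1*18 = 58 - 18 = 40)
u(Z) = Z² + 49*Z (u(Z) = (Z² + 48*Z) + Z = Z² + 49*Z)
u(-1079) + N(-165) = -1079*(49 - 1079) + 40 = -1079*(-1030) + 40 = 1111370 + 40 = 1111410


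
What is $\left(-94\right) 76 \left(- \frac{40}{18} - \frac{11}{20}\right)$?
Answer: $\frac{891214}{45} \approx 19805.0$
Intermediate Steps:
$\left(-94\right) 76 \left(- \frac{40}{18} - \frac{11}{20}\right) = - 7144 \left(\left(-40\right) \frac{1}{18} - \frac{11}{20}\right) = - 7144 \left(- \frac{20}{9} - \frac{11}{20}\right) = \left(-7144\right) \left(- \frac{499}{180}\right) = \frac{891214}{45}$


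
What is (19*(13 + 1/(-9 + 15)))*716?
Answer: 537358/3 ≈ 1.7912e+5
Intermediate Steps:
(19*(13 + 1/(-9 + 15)))*716 = (19*(13 + 1/6))*716 = (19*(79/6))*716 = (1501/6)*716 = 537358/3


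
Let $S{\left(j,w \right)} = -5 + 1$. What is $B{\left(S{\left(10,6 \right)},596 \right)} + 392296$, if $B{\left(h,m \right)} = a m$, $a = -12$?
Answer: $385144$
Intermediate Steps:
$S{\left(j,w \right)} = -4$
$B{\left(h,m \right)} = - 12 m$
$B{\left(S{\left(10,6 \right)},596 \right)} + 392296 = \left(-12\right) 596 + 392296 = -7152 + 392296 = 385144$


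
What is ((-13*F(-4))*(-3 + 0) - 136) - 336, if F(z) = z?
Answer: -628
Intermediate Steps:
((-13*F(-4))*(-3 + 0) - 136) - 336 = ((-13*(-4))*(-3 + 0) - 136) - 336 = (52*(-3) - 136) - 336 = (-156 - 136) - 336 = -292 - 336 = -628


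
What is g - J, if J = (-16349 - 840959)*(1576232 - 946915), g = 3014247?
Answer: 539521512883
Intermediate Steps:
J = -539518498636 (J = -857308*629317 = -539518498636)
g - J = 3014247 - 1*(-539518498636) = 3014247 + 539518498636 = 539521512883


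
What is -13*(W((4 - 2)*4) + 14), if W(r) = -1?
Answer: -169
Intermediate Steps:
-13*(W((4 - 2)*4) + 14) = -13*(-1 + 14) = -13*13 = -169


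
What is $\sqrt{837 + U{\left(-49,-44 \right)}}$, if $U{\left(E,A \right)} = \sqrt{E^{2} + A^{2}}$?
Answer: $\sqrt{837 + \sqrt{4337}} \approx 30.048$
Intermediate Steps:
$U{\left(E,A \right)} = \sqrt{A^{2} + E^{2}}$
$\sqrt{837 + U{\left(-49,-44 \right)}} = \sqrt{837 + \sqrt{\left(-44\right)^{2} + \left(-49\right)^{2}}} = \sqrt{837 + \sqrt{1936 + 2401}} = \sqrt{837 + \sqrt{4337}}$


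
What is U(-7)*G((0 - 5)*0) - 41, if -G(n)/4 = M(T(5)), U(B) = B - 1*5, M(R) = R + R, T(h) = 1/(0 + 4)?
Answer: -17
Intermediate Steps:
T(h) = ¼ (T(h) = 1/4 = ¼)
M(R) = 2*R
U(B) = -5 + B (U(B) = B - 5 = -5 + B)
G(n) = -2 (G(n) = -8/4 = -4*½ = -2)
U(-7)*G((0 - 5)*0) - 41 = (-5 - 7)*(-2) - 41 = -12*(-2) - 41 = 24 - 41 = -17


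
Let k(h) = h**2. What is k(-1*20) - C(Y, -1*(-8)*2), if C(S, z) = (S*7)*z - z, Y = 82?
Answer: -8768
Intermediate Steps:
C(S, z) = -z + 7*S*z (C(S, z) = (7*S)*z - z = 7*S*z - z = -z + 7*S*z)
k(-1*20) - C(Y, -1*(-8)*2) = (-1*20)**2 - -1*(-8)*2*(-1 + 7*82) = (-20)**2 - 8*2*(-1 + 574) = 400 - 16*573 = 400 - 1*9168 = 400 - 9168 = -8768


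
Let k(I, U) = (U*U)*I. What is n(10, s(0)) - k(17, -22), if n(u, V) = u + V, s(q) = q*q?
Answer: -8218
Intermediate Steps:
k(I, U) = I*U² (k(I, U) = U²*I = I*U²)
s(q) = q²
n(u, V) = V + u
n(10, s(0)) - k(17, -22) = (0² + 10) - 17*(-22)² = (0 + 10) - 17*484 = 10 - 1*8228 = 10 - 8228 = -8218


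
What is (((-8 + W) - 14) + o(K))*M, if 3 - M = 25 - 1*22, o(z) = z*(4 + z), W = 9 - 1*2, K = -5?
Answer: 0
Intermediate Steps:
W = 7 (W = 9 - 2 = 7)
M = 0 (M = 3 - (25 - 1*22) = 3 - (25 - 22) = 3 - 1*3 = 3 - 3 = 0)
(((-8 + W) - 14) + o(K))*M = (((-8 + 7) - 14) - 5*(4 - 5))*0 = ((-1 - 14) - 5*(-1))*0 = (-15 + 5)*0 = -10*0 = 0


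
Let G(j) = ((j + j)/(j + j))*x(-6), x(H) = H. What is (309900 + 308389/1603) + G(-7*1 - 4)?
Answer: 497068471/1603 ≈ 3.1009e+5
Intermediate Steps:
G(j) = -6 (G(j) = ((j + j)/(j + j))*(-6) = ((2*j)/((2*j)))*(-6) = ((2*j)*(1/(2*j)))*(-6) = 1*(-6) = -6)
(309900 + 308389/1603) + G(-7*1 - 4) = (309900 + 308389/1603) - 6 = 497078089/1603 - 6 = 497068471/1603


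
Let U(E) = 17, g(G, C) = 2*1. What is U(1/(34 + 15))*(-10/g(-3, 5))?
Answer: -85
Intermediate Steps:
g(G, C) = 2
U(1/(34 + 15))*(-10/g(-3, 5)) = 17*(-10/2) = 17*(-10*½) = 17*(-5) = -85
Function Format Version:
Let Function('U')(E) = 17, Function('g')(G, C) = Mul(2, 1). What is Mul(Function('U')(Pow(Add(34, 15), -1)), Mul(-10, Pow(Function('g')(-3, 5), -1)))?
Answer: -85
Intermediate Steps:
Function('g')(G, C) = 2
Mul(Function('U')(Pow(Add(34, 15), -1)), Mul(-10, Pow(Function('g')(-3, 5), -1))) = Mul(17, Mul(-10, Pow(2, -1))) = Mul(17, Mul(-10, Rational(1, 2))) = Mul(17, -5) = -85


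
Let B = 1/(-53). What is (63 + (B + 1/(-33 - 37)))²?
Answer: 54572230449/13764100 ≈ 3964.8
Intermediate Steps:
B = -1/53 ≈ -0.018868
(63 + (B + 1/(-33 - 37)))² = (63 + (-1/53 + 1/(-33 - 37)))² = (63 + (-1/53 + 1/(-70)))² = (63 + (-1/53 - 1/70))² = (63 - 123/3710)² = (233607/3710)² = 54572230449/13764100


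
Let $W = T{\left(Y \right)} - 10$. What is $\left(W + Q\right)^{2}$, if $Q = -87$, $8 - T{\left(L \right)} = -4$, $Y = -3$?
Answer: $7225$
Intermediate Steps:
$T{\left(L \right)} = 12$ ($T{\left(L \right)} = 8 - -4 = 8 + 4 = 12$)
$W = 2$ ($W = 12 - 10 = 2$)
$\left(W + Q\right)^{2} = \left(2 - 87\right)^{2} = \left(-85\right)^{2} = 7225$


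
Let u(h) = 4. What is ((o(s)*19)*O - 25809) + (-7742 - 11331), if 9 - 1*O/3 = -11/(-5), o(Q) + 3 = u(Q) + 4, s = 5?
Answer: -42944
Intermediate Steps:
o(Q) = 5 (o(Q) = -3 + (4 + 4) = -3 + 8 = 5)
O = 102/5 (O = 27 - (-33)/(-5) = 27 - (-33)*(-1)/5 = 27 - 3*11/5 = 27 - 33/5 = 102/5 ≈ 20.400)
((o(s)*19)*O - 25809) + (-7742 - 11331) = ((5*19)*(102/5) - 25809) + (-7742 - 11331) = (95*(102/5) - 25809) - 19073 = (1938 - 25809) - 19073 = -23871 - 19073 = -42944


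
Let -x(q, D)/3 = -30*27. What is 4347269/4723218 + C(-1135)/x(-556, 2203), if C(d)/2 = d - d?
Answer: 4347269/4723218 ≈ 0.92040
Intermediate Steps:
C(d) = 0 (C(d) = 2*(d - d) = 2*0 = 0)
x(q, D) = 2430 (x(q, D) = -(-90)*27 = -3*(-810) = 2430)
4347269/4723218 + C(-1135)/x(-556, 2203) = 4347269/4723218 + 0/2430 = 4347269*(1/4723218) + 0*(1/2430) = 4347269/4723218 + 0 = 4347269/4723218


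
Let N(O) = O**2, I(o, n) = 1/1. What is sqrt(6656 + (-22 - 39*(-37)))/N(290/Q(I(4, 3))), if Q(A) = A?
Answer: sqrt(8077)/84100 ≈ 0.0010686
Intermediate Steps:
I(o, n) = 1
sqrt(6656 + (-22 - 39*(-37)))/N(290/Q(I(4, 3))) = sqrt(6656 + (-22 - 39*(-37)))/((290/1)**2) = sqrt(6656 + (-22 + 1443))/((290*1)**2) = sqrt(6656 + 1421)/(290**2) = sqrt(8077)/84100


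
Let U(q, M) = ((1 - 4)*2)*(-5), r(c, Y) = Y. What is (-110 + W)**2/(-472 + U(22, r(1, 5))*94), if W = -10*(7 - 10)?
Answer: 1600/587 ≈ 2.7257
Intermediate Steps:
U(q, M) = 30 (U(q, M) = -3*2*(-5) = -6*(-5) = 30)
W = 30 (W = -10*(-3) = 30)
(-110 + W)**2/(-472 + U(22, r(1, 5))*94) = (-110 + 30)**2/(-472 + 30*94) = (-80)**2/(-472 + 2820) = 6400/2348 = 6400*(1/2348) = 1600/587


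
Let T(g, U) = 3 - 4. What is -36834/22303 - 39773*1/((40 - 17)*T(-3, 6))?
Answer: 886210037/512969 ≈ 1727.6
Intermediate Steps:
T(g, U) = -1
-36834/22303 - 39773*1/((40 - 17)*T(-3, 6)) = -36834/22303 - 39773*(-1/(40 - 17)) = -36834*1/22303 - 39773/(23*(-1)) = -36834/22303 - 39773/(-23) = -36834/22303 - 39773*(-1/23) = -36834/22303 + 39773/23 = 886210037/512969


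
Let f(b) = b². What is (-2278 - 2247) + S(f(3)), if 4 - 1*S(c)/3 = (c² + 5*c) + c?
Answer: -4918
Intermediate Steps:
S(c) = 12 - 18*c - 3*c² (S(c) = 12 - 3*((c² + 5*c) + c) = 12 - 3*(c² + 6*c) = 12 + (-18*c - 3*c²) = 12 - 18*c - 3*c²)
(-2278 - 2247) + S(f(3)) = (-2278 - 2247) + (12 - 18*3² - 3*(3²)²) = -4525 + (12 - 18*9 - 3*9²) = -4525 + (12 - 162 - 3*81) = -4525 + (12 - 162 - 243) = -4525 - 393 = -4918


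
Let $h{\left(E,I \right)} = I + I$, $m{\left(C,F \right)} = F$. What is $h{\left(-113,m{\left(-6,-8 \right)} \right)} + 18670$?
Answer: $18654$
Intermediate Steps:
$h{\left(E,I \right)} = 2 I$
$h{\left(-113,m{\left(-6,-8 \right)} \right)} + 18670 = 2 \left(-8\right) + 18670 = -16 + 18670 = 18654$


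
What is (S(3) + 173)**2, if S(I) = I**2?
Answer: 33124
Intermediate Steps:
(S(3) + 173)**2 = (3**2 + 173)**2 = (9 + 173)**2 = 182**2 = 33124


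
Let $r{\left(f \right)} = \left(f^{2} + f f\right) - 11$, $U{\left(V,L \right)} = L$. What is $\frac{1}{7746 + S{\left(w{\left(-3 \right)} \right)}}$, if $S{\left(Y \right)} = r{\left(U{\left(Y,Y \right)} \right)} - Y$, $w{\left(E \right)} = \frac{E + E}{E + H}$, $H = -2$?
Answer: $\frac{25}{193417} \approx 0.00012925$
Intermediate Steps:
$w{\left(E \right)} = \frac{2 E}{-2 + E}$ ($w{\left(E \right)} = \frac{E + E}{E - 2} = \frac{2 E}{-2 + E}$)
$r{\left(f \right)} = -11 + 2 f^{2}$ ($r{\left(f \right)} = \left(f^{2} + f^{2}\right) - 11 = 2 f^{2} - 11 = -11 + 2 f^{2}$)
$S{\left(Y \right)} = -11 - Y + 2 Y^{2}$ ($S{\left(Y \right)} = \left(-11 + 2 Y^{2}\right) - Y = -11 - Y + 2 Y^{2}$)
$\frac{1}{7746 + S{\left(w{\left(-3 \right)} \right)}} = \frac{1}{7746 - \left(11 - 2 \frac{36}{\left(-2 - 3\right)^{2}} + 2 \left(-3\right) \frac{1}{-2 - 3}\right)} = \frac{1}{7746 - \left(11 - \frac{72}{25} + 2 \left(-3\right) \frac{1}{-5}\right)} = \frac{1}{7746 - \left(11 - \frac{72}{25} + 2 \left(-3\right) \left(- \frac{1}{5}\right)\right)} = \frac{1}{7746 - \left(\frac{61}{5} - \frac{72}{25}\right)} = \frac{1}{7746 - \frac{233}{25}} = \frac{1}{\frac{193417}{25}} = \frac{25}{193417}$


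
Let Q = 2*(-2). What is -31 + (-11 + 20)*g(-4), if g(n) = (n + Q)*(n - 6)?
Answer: 689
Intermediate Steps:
Q = -4
g(n) = (-6 + n)*(-4 + n) (g(n) = (n - 4)*(n - 6) = (-4 + n)*(-6 + n) = (-6 + n)*(-4 + n))
-31 + (-11 + 20)*g(-4) = -31 + (-11 + 20)*(24 + (-4)**2 - 10*(-4)) = -31 + 9*(24 + 16 + 40) = -31 + 9*80 = -31 + 720 = 689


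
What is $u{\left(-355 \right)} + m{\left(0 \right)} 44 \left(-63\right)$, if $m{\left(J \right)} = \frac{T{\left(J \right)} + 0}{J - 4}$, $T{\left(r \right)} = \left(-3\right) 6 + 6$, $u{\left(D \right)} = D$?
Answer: $-8671$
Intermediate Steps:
$T{\left(r \right)} = -12$ ($T{\left(r \right)} = -18 + 6 = -12$)
$m{\left(J \right)} = - \frac{12}{-4 + J}$ ($m{\left(J \right)} = \frac{-12 + 0}{J - 4} = - \frac{12}{-4 + J}$)
$u{\left(-355 \right)} + m{\left(0 \right)} 44 \left(-63\right) = -355 + - \frac{12}{-4 + 0} \cdot 44 \left(-63\right) = -355 + - \frac{12}{-4} \cdot 44 \left(-63\right) = -355 + \left(-12\right) \left(- \frac{1}{4}\right) 44 \left(-63\right) = -355 + 3 \cdot 44 \left(-63\right) = -355 + 132 \left(-63\right) = -355 - 8316 = -8671$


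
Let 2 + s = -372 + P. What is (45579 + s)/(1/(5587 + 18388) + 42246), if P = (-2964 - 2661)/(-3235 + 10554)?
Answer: 7932123235750/7413033421469 ≈ 1.0700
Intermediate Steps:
P = -5625/7319 ≈ -0.76855
s = -2742931/7319 (s = -2 + (-372 - 5625/7319) = -2 - 2728293/7319 = -2742931/7319 ≈ -374.77)
(45579 + s)/(1/(5587 + 18388) + 42246) = (45579 - 2742931/7319)/(1/(5587 + 18388) + 42246) = 330849770/(7319*(1/23975 + 42246)) = 330849770/(7319*(1012847851/23975)) = (330849770/7319)*(23975/1012847851) = 7932123235750/7413033421469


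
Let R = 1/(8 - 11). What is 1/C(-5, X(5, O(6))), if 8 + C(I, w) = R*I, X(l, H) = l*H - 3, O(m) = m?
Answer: -3/19 ≈ -0.15789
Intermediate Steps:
R = -1/3 (R = 1/(-3) = -1/3 ≈ -0.33333)
X(l, H) = -3 + H*l (X(l, H) = H*l - 3 = -3 + H*l)
C(I, w) = -8 - I/3
1/C(-5, X(5, O(6))) = 1/(-8 - 1/3*(-5)) = 1/(-8 + 5/3) = 1/(-19/3) = -3/19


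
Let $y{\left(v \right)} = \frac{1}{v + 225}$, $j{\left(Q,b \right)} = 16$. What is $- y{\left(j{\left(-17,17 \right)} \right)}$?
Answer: $- \frac{1}{241} \approx -0.0041494$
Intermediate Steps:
$y{\left(v \right)} = \frac{1}{225 + v}$
$- y{\left(j{\left(-17,17 \right)} \right)} = - \frac{1}{225 + 16} = - \frac{1}{241}$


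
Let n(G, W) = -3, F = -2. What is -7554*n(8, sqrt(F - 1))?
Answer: 22662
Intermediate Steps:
-7554*n(8, sqrt(F - 1)) = -7554*(-3) = 22662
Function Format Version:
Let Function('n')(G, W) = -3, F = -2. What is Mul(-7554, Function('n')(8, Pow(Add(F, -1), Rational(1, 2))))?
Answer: 22662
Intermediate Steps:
Mul(-7554, Function('n')(8, Pow(Add(F, -1), Rational(1, 2)))) = Mul(-7554, -3) = 22662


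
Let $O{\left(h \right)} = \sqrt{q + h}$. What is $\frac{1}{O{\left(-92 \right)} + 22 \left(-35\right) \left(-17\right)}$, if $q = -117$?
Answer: $\frac{1190}{15577119} - \frac{i \sqrt{209}}{171348309} \approx 7.6394 \cdot 10^{-5} - 8.4371 \cdot 10^{-8} i$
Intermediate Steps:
$O{\left(h \right)} = \sqrt{-117 + h}$
$\frac{1}{O{\left(-92 \right)} + 22 \left(-35\right) \left(-17\right)} = \frac{1}{\sqrt{-117 - 92} + 22 \left(-35\right) \left(-17\right)} = \frac{1}{\sqrt{-209} - -13090} = \frac{1}{i \sqrt{209} + 13090} = \frac{1}{13090 + i \sqrt{209}}$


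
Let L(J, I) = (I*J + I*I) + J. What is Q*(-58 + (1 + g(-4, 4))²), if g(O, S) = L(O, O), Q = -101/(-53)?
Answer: 79083/53 ≈ 1492.1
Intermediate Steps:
Q = 101/53 (Q = -101*(-1/53) = 101/53 ≈ 1.9057)
L(J, I) = J + I² + I*J (L(J, I) = (I*J + I²) + J = (I² + I*J) + J = J + I² + I*J)
g(O, S) = O + 2*O² (g(O, S) = O + O² + O*O = O + O² + O² = O + 2*O²)
Q*(-58 + (1 + g(-4, 4))²) = 101*(-58 + (1 - 4*(1 + 2*(-4)))²)/53 = 101*(-58 + (1 - 4*(1 - 8))²)/53 = 101*(-58 + (1 - 4*(-7))²)/53 = 101*(-58 + (1 + 28)²)/53 = 101*(-58 + 29²)/53 = 101*(-58 + 841)/53 = (101/53)*783 = 79083/53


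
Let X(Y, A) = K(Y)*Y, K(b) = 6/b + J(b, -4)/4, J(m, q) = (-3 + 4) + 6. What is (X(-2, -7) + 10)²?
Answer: 625/4 ≈ 156.25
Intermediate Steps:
J(m, q) = 7 (J(m, q) = 1 + 6 = 7)
K(b) = 7/4 + 6/b (K(b) = 6/b + 7/4 = 7/4 + 6/b)
X(Y, A) = Y*(7/4 + 6/Y) (X(Y, A) = (7/4 + 6/Y)*Y = Y*(7/4 + 6/Y))
(X(-2, -7) + 10)² = ((6 + (7/4)*(-2)) + 10)² = ((6 - 7/2) + 10)² = (5/2 + 10)² = (25/2)² = 625/4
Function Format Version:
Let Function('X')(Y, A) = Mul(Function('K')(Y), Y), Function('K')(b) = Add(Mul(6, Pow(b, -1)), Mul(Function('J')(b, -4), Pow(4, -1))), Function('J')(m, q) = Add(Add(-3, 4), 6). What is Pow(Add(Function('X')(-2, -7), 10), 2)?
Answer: Rational(625, 4) ≈ 156.25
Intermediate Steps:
Function('J')(m, q) = 7 (Function('J')(m, q) = Add(1, 6) = 7)
Function('K')(b) = Add(Rational(7, 4), Mul(6, Pow(b, -1))) (Function('K')(b) = Add(Mul(6, Pow(b, -1)), Mul(7, Pow(4, -1))) = Add(Mul(6, Pow(b, -1)), Mul(7, Rational(1, 4))) = Add(Mul(6, Pow(b, -1)), Rational(7, 4)) = Add(Rational(7, 4), Mul(6, Pow(b, -1))))
Function('X')(Y, A) = Mul(Y, Add(Rational(7, 4), Mul(6, Pow(Y, -1)))) (Function('X')(Y, A) = Mul(Add(Rational(7, 4), Mul(6, Pow(Y, -1))), Y) = Mul(Y, Add(Rational(7, 4), Mul(6, Pow(Y, -1)))))
Pow(Add(Function('X')(-2, -7), 10), 2) = Pow(Add(Add(6, Mul(Rational(7, 4), -2)), 10), 2) = Pow(Add(Add(6, Rational(-7, 2)), 10), 2) = Pow(Add(Rational(5, 2), 10), 2) = Pow(Rational(25, 2), 2) = Rational(625, 4)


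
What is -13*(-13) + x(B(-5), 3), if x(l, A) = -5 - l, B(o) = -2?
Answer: 166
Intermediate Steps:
-13*(-13) + x(B(-5), 3) = -13*(-13) + (-5 - 1*(-2)) = 169 + (-5 + 2) = 169 - 3 = 166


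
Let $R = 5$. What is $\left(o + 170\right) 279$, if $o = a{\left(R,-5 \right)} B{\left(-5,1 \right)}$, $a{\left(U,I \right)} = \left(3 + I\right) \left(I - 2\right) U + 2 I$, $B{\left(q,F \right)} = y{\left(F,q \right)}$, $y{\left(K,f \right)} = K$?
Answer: $64170$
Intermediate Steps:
$B{\left(q,F \right)} = F$
$a{\left(U,I \right)} = 2 I + U \left(-2 + I\right) \left(3 + I\right)$ ($a{\left(U,I \right)} = \left(3 + I\right) \left(-2 + I\right) U + 2 I = \left(-2 + I\right) \left(3 + I\right) U + 2 I = U \left(-2 + I\right) \left(3 + I\right) + 2 I = 2 I + U \left(-2 + I\right) \left(3 + I\right)$)
$o = 60$ ($o = \left(\left(-6\right) 5 + 2 \left(-5\right) - 25 + 5 \left(-5\right)^{2}\right) 1 = \left(-30 - 10 - 25 + 5 \cdot 25\right) 1 = \left(-30 - 10 - 25 + 125\right) 1 = 60 \cdot 1 = 60$)
$\left(o + 170\right) 279 = \left(60 + 170\right) 279 = 230 \cdot 279 = 64170$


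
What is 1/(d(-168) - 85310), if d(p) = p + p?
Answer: -1/85646 ≈ -1.1676e-5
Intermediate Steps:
d(p) = 2*p
1/(d(-168) - 85310) = 1/(2*(-168) - 85310) = 1/(-336 - 85310) = 1/(-85646) = -1/85646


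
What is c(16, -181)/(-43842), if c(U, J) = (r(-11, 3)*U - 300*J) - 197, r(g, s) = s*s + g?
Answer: -54071/43842 ≈ -1.2333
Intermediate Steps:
r(g, s) = g + s² (r(g, s) = s² + g = g + s²)
c(U, J) = -197 - 300*J - 2*U (c(U, J) = ((-11 + 3²)*U - 300*J) - 197 = ((-11 + 9)*U - 300*J) - 197 = (-2*U - 300*J) - 197 = (-300*J - 2*U) - 197 = -197 - 300*J - 2*U)
c(16, -181)/(-43842) = (-197 - 300*(-181) - 2*16)/(-43842) = (-197 + 54300 - 32)*(-1/43842) = 54071*(-1/43842) = -54071/43842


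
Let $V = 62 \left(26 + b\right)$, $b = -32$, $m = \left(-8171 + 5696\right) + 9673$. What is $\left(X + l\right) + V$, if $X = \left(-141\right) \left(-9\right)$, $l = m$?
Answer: $8095$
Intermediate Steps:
$m = 7198$ ($m = -2475 + 9673 = 7198$)
$l = 7198$
$X = 1269$
$V = -372$ ($V = 62 \left(26 - 32\right) = 62 \left(-6\right) = -372$)
$\left(X + l\right) + V = \left(1269 + 7198\right) - 372 = 8467 - 372 = 8095$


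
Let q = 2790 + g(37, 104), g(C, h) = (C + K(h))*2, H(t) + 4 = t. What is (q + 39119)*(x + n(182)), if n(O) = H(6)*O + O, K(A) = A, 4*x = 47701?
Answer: 2104698035/4 ≈ 5.2617e+8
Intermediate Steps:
x = 47701/4 (x = (¼)*47701 = 47701/4 ≈ 11925.)
H(t) = -4 + t
g(C, h) = 2*C + 2*h (g(C, h) = (C + h)*2 = 2*C + 2*h)
n(O) = 3*O (n(O) = (-4 + 6)*O + O = 2*O + O = 3*O)
q = 3072 (q = 2790 + (2*37 + 2*104) = 2790 + (74 + 208) = 2790 + 282 = 3072)
(q + 39119)*(x + n(182)) = (3072 + 39119)*(47701/4 + 3*182) = 42191*(47701/4 + 546) = 42191*(49885/4) = 2104698035/4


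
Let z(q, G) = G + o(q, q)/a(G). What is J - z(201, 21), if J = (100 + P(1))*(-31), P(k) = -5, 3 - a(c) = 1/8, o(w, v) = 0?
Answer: -2966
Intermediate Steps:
a(c) = 23/8 (a(c) = 3 - 1/8 = 3 - 1*⅛ = 3 - ⅛ = 23/8)
z(q, G) = G (z(q, G) = G + 0/(23/8) = G + 0*(8/23) = G + 0 = G)
J = -2945 (J = (100 - 5)*(-31) = 95*(-31) = -2945)
J - z(201, 21) = -2945 - 1*21 = -2945 - 21 = -2966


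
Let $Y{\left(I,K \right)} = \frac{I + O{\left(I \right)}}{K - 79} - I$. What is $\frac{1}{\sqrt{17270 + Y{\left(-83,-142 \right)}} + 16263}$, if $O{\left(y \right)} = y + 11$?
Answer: $\frac{3594123}{58447387181} - \frac{4 \sqrt{52973258}}{58447387181} \approx 6.0995 \cdot 10^{-5}$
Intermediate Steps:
$O{\left(y \right)} = 11 + y$
$Y{\left(I,K \right)} = - I + \frac{11 + 2 I}{-79 + K}$ ($Y{\left(I,K \right)} = \frac{I + \left(11 + I\right)}{K - 79} - I = \frac{11 + 2 I}{-79 + K} - I = - I + \frac{11 + 2 I}{-79 + K}$)
$\frac{1}{\sqrt{17270 + Y{\left(-83,-142 \right)}} + 16263} = \frac{1}{\sqrt{17270 + \frac{11 + 81 \left(-83\right) - \left(-83\right) \left(-142\right)}{-79 - 142}} + 16263} = \frac{1}{\sqrt{17270 + \frac{11 - 6723 - 11786}{-221}} + 16263} = \frac{1}{\sqrt{17270 - - \frac{18498}{221}} + 16263} = \frac{1}{\sqrt{17270 + \frac{18498}{221}} + 16263} = \frac{1}{\sqrt{\frac{3835168}{221}} + 16263} = \frac{1}{\frac{4 \sqrt{52973258}}{221} + 16263} = \frac{1}{16263 + \frac{4 \sqrt{52973258}}{221}}$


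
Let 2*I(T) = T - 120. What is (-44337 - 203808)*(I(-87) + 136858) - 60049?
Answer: -67870010903/2 ≈ -3.3935e+10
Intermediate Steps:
I(T) = -60 + T/2 (I(T) = (T - 120)/2 = (-120 + T)/2 = -60 + T/2)
(-44337 - 203808)*(I(-87) + 136858) - 60049 = (-44337 - 203808)*((-60 + (½)*(-87)) + 136858) - 60049 = -248145*((-60 - 87/2) + 136858) - 60049 = -248145*(-207/2 + 136858) - 60049 = -248145*273509/2 - 60049 = -67869890805/2 - 60049 = -67870010903/2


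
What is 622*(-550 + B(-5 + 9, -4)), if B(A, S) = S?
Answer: -344588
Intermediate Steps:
622*(-550 + B(-5 + 9, -4)) = 622*(-550 - 4) = 622*(-554) = -344588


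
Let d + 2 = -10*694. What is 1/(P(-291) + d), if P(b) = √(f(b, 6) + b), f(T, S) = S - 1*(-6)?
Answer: -2314/16063881 - I*√31/16063881 ≈ -0.00014405 - 3.466e-7*I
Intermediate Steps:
d = -6942 (d = -2 - 10*694 = -2 - 6940 = -6942)
f(T, S) = 6 + S (f(T, S) = S + 6 = 6 + S)
P(b) = √(12 + b) (P(b) = √((6 + 6) + b) = √(12 + b))
1/(P(-291) + d) = 1/(√(12 - 291) - 6942) = 1/(√(-279) - 6942) = 1/(3*I*√31 - 6942) = 1/(-6942 + 3*I*√31)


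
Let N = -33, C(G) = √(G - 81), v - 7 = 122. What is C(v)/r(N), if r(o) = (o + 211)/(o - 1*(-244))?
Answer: 422*√3/89 ≈ 8.2126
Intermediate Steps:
v = 129 (v = 7 + 122 = 129)
C(G) = √(-81 + G)
r(o) = (211 + o)/(244 + o) (r(o) = (211 + o)/(o + 244) = (211 + o)/(244 + o))
C(v)/r(N) = √(-81 + 129)/(((211 - 33)/(244 - 33))) = √48/((178/211)) = (4*√3)/(((1/211)*178)) = (4*√3)/(178/211) = (4*√3)*(211/178) = 422*√3/89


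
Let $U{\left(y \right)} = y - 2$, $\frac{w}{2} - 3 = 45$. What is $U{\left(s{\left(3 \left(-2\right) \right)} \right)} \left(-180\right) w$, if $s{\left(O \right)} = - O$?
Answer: $-69120$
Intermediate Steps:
$w = 96$ ($w = 6 + 2 \cdot 45 = 6 + 90 = 96$)
$U{\left(y \right)} = -2 + y$ ($U{\left(y \right)} = y - 2 = -2 + y$)
$U{\left(s{\left(3 \left(-2\right) \right)} \right)} \left(-180\right) w = \left(-2 - 3 \left(-2\right)\right) \left(-180\right) 96 = \left(-2 - -6\right) \left(-180\right) 96 = \left(-2 + 6\right) \left(-180\right) 96 = 4 \left(-180\right) 96 = \left(-720\right) 96 = -69120$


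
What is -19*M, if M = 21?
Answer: -399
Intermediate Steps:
-19*M = -19*21 = -399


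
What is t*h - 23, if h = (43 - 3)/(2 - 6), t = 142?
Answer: -1443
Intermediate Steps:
h = -10 (h = 40/(-4) = 40*(-¼) = -10)
t*h - 23 = 142*(-10) - 23 = -1420 - 23 = -1443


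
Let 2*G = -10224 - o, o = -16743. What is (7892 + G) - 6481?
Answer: 9341/2 ≈ 4670.5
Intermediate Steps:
G = 6519/2 (G = (-10224 - 1*(-16743))/2 = (-10224 + 16743)/2 = (½)*6519 = 6519/2 ≈ 3259.5)
(7892 + G) - 6481 = (7892 + 6519/2) - 6481 = 22303/2 - 6481 = 9341/2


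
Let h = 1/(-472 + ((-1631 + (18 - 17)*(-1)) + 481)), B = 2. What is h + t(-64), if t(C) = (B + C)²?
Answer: 6238811/1623 ≈ 3844.0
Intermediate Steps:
t(C) = (2 + C)²
h = -1/1623 (h = 1/(-472 + ((-1631 + 1*(-1)) + 481)) = 1/(-472 + ((-1631 - 1) + 481)) = 1/(-472 + (-1632 + 481)) = 1/(-472 - 1151) = 1/(-1623) = -1/1623 ≈ -0.00061614)
h + t(-64) = -1/1623 + (2 - 64)² = -1/1623 + (-62)² = -1/1623 + 3844 = 6238811/1623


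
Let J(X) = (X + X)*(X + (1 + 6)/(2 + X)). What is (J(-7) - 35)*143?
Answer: 59059/5 ≈ 11812.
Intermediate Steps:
J(X) = 2*X*(X + 7/(2 + X)) (J(X) = (2*X)*(X + 7/(2 + X)) = 2*X*(X + 7/(2 + X)))
(J(-7) - 35)*143 = (2*(-7)*(7 + (-7)² + 2*(-7))/(2 - 7) - 35)*143 = (2*(-7)*(7 + 49 - 14)/(-5) - 35)*143 = (2*(-7)*(-⅕)*42 - 35)*143 = (588/5 - 35)*143 = (413/5)*143 = 59059/5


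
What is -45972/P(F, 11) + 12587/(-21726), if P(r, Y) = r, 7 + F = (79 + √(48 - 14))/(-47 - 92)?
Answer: 24339465674321/4007252070 - 1065018*√34/184445 ≈ 6040.2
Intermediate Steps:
F = -1052/139 - √34/139 (F = -7 + (79 + √(48 - 14))/(-47 - 92) = -7 + (79 + √34)/(-139) = -7 + (79 + √34)*(-1/139) = -7 + (-79/139 - √34/139) = -1052/139 - √34/139 ≈ -7.6103)
-45972/P(F, 11) + 12587/(-21726) = -45972/(-1052/139 - √34/139) + 12587/(-21726) = -45972/(-1052/139 - √34/139) + 12587*(-1/21726) = -45972/(-1052/139 - √34/139) - 12587/21726 = -12587/21726 - 45972/(-1052/139 - √34/139)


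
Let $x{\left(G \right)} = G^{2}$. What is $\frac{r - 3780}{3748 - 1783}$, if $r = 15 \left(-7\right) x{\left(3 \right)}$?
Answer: $- \frac{315}{131} \approx -2.4046$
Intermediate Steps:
$r = -945$ ($r = 15 \left(-7\right) 3^{2} = \left(-105\right) 9 = -945$)
$\frac{r - 3780}{3748 - 1783} = \frac{-945 - 3780}{3748 - 1783} = - \frac{4725}{1965} = \left(-4725\right) \frac{1}{1965} = - \frac{315}{131}$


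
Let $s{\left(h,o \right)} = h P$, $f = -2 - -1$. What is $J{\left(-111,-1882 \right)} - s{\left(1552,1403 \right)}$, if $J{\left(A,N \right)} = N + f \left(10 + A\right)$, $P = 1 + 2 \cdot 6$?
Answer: $-21957$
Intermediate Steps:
$P = 13$ ($P = 1 + 12 = 13$)
$f = -1$ ($f = -2 + 1 = -1$)
$s{\left(h,o \right)} = 13 h$ ($s{\left(h,o \right)} = h 13 = 13 h$)
$J{\left(A,N \right)} = -10 + N - A$ ($J{\left(A,N \right)} = N - \left(10 + A\right) = -10 + N - A$)
$J{\left(-111,-1882 \right)} - s{\left(1552,1403 \right)} = \left(-10 - 1882 - -111\right) - 13 \cdot 1552 = \left(-10 - 1882 + 111\right) - 20176 = -1781 - 20176 = -21957$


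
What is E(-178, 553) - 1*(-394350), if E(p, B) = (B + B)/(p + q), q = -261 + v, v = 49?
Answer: 76897697/195 ≈ 3.9435e+5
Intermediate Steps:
q = -212 (q = -261 + 49 = -212)
E(p, B) = 2*B/(-212 + p) (E(p, B) = (B + B)/(p - 212) = (2*B)/(-212 + p) = 2*B/(-212 + p))
E(-178, 553) - 1*(-394350) = 2*553/(-212 - 178) - 1*(-394350) = 2*553/(-390) + 394350 = 2*553*(-1/390) + 394350 = -553/195 + 394350 = 76897697/195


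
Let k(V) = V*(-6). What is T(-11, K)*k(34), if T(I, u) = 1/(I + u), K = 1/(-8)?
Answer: 1632/89 ≈ 18.337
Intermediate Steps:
k(V) = -6*V
K = -1/8 ≈ -0.12500
T(-11, K)*k(34) = (-6*34)/(-11 - 1/8) = -204/(-89/8) = -8/89*(-204) = 1632/89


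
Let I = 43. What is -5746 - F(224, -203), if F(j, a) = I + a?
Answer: -5586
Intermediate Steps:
F(j, a) = 43 + a
-5746 - F(224, -203) = -5746 - (43 - 203) = -5746 - 1*(-160) = -5746 + 160 = -5586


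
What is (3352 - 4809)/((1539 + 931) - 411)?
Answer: -1457/2059 ≈ -0.70763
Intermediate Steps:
(3352 - 4809)/((1539 + 931) - 411) = -1457/(2470 - 411) = -1457/2059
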